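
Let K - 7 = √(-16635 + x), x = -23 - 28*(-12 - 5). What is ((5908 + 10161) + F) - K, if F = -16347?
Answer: -285 - 3*I*√1798 ≈ -285.0 - 127.21*I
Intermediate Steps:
x = 453 (x = -23 - 28*(-17) = -23 + 476 = 453)
K = 7 + 3*I*√1798 (K = 7 + √(-16635 + 453) = 7 + √(-16182) = 7 + 3*I*√1798 ≈ 7.0 + 127.21*I)
((5908 + 10161) + F) - K = ((5908 + 10161) - 16347) - (7 + 3*I*√1798) = (16069 - 16347) + (-7 - 3*I*√1798) = -278 + (-7 - 3*I*√1798) = -285 - 3*I*√1798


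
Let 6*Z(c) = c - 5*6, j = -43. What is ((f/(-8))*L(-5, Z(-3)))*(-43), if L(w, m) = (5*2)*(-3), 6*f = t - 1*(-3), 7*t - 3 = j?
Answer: 4085/56 ≈ 72.946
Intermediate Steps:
Z(c) = -5 + c/6 (Z(c) = (c - 5*6)/6 = (c - 30)/6 = (-30 + c)/6 = -5 + c/6)
t = -40/7 (t = 3/7 + (1/7)*(-43) = 3/7 - 43/7 = -40/7 ≈ -5.7143)
f = -19/42 (f = (-40/7 - 1*(-3))/6 = (-40/7 + 3)/6 = (1/6)*(-19/7) = -19/42 ≈ -0.45238)
L(w, m) = -30 (L(w, m) = 10*(-3) = -30)
((f/(-8))*L(-5, Z(-3)))*(-43) = (-19/42/(-8)*(-30))*(-43) = (-19/42*(-1/8)*(-30))*(-43) = ((19/336)*(-30))*(-43) = -95/56*(-43) = 4085/56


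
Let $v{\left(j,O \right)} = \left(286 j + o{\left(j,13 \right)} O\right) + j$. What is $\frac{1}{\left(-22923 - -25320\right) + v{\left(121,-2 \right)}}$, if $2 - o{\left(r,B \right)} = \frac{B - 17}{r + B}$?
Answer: $\frac{67}{2487036} \approx 2.694 \cdot 10^{-5}$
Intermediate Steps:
$o{\left(r,B \right)} = 2 - \frac{-17 + B}{B + r}$ ($o{\left(r,B \right)} = 2 - \frac{B - 17}{r + B} = 2 - \frac{-17 + B}{B + r}$)
$v{\left(j,O \right)} = 287 j + \frac{O \left(30 + 2 j\right)}{13 + j}$ ($v{\left(j,O \right)} = \left(286 j + \frac{17 + 13 + 2 j}{13 + j} O\right) + j = \left(286 j + \frac{30 + 2 j}{13 + j} O\right) + j = \left(286 j + \frac{O \left(30 + 2 j\right)}{13 + j}\right) + j = 287 j + \frac{O \left(30 + 2 j\right)}{13 + j}$)
$\frac{1}{\left(-22923 - -25320\right) + v{\left(121,-2 \right)}} = \frac{1}{\left(-22923 - -25320\right) + \frac{2 \left(-2\right) \left(15 + 121\right) + 287 \cdot 121 \left(13 + 121\right)}{13 + 121}} = \frac{1}{\left(-22923 + 25320\right) + \frac{2 \left(-2\right) 136 + 287 \cdot 121 \cdot 134}{134}} = \frac{1}{2397 + \frac{-544 + 4653418}{134}} = \frac{1}{2397 + \frac{1}{134} \cdot 4652874} = \frac{1}{2397 + \frac{2326437}{67}} = \frac{1}{\frac{2487036}{67}} = \frac{67}{2487036}$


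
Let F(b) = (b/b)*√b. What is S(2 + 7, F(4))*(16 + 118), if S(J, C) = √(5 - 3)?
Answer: 134*√2 ≈ 189.50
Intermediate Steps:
F(b) = √b (F(b) = 1*√b = √b)
S(J, C) = √2
S(2 + 7, F(4))*(16 + 118) = √2*(16 + 118) = √2*134 = 134*√2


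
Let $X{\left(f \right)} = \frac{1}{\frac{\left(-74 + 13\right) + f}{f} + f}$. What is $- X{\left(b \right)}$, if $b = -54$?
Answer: $\frac{54}{2801} \approx 0.019279$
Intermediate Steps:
$X{\left(f \right)} = \frac{1}{f + \frac{-61 + f}{f}}$ ($X{\left(f \right)} = \frac{1}{\frac{-61 + f}{f} + f} = \frac{1}{f + \frac{-61 + f}{f}}$)
$- X{\left(b \right)} = - \frac{-54}{-61 - 54 + \left(-54\right)^{2}} = - \frac{-54}{-61 - 54 + 2916} = - \frac{-54}{2801} = \left(-1\right) \left(- \frac{54}{2801}\right) = \frac{54}{2801}$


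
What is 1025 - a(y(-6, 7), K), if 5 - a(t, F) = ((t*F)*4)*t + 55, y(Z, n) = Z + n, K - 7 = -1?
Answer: 1099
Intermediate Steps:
K = 6 (K = 7 - 1 = 6)
a(t, F) = -50 - 4*F*t² (a(t, F) = 5 - (((t*F)*4)*t + 55) = 5 - (((F*t)*4)*t + 55) = 5 - ((4*F*t)*t + 55) = 5 - (4*F*t² + 55) = 5 - (55 + 4*F*t²) = 5 + (-55 - 4*F*t²) = -50 - 4*F*t²)
1025 - a(y(-6, 7), K) = 1025 - (-50 - 4*6*(-6 + 7)²) = 1025 - (-50 - 4*6*1²) = 1025 - (-50 - 4*6*1) = 1025 - (-50 - 24) = 1025 - 1*(-74) = 1025 + 74 = 1099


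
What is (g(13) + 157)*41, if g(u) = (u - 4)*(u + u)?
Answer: 16031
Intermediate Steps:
g(u) = 2*u*(-4 + u) (g(u) = (-4 + u)*(2*u) = 2*u*(-4 + u))
(g(13) + 157)*41 = (2*13*(-4 + 13) + 157)*41 = (2*13*9 + 157)*41 = (234 + 157)*41 = 391*41 = 16031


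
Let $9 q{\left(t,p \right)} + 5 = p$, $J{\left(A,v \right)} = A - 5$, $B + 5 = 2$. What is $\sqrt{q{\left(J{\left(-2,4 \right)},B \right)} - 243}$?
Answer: $\frac{i \sqrt{2195}}{3} \approx 15.617 i$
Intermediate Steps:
$B = -3$ ($B = -5 + 2 = -3$)
$J{\left(A,v \right)} = -5 + A$
$q{\left(t,p \right)} = - \frac{5}{9} + \frac{p}{9}$
$\sqrt{q{\left(J{\left(-2,4 \right)},B \right)} - 243} = \sqrt{\left(- \frac{5}{9} + \frac{1}{9} \left(-3\right)\right) - 243} = \sqrt{\left(- \frac{5}{9} - \frac{1}{3}\right) - 243} = \sqrt{- \frac{8}{9} - 243} = \sqrt{- \frac{2195}{9}} = \frac{i \sqrt{2195}}{3}$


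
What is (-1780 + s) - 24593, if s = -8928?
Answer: -35301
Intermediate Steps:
(-1780 + s) - 24593 = (-1780 - 8928) - 24593 = -10708 - 24593 = -35301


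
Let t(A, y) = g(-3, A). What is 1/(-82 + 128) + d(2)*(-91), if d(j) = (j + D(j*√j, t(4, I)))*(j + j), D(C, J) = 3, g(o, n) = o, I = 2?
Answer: -83719/46 ≈ -1820.0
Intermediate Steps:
t(A, y) = -3
d(j) = 2*j*(3 + j) (d(j) = (j + 3)*(j + j) = (3 + j)*(2*j) = 2*j*(3 + j))
1/(-82 + 128) + d(2)*(-91) = 1/(-82 + 128) + (2*2*(3 + 2))*(-91) = 1/46 + (2*2*5)*(-91) = 1/46 + 20*(-91) = 1/46 - 1820 = -83719/46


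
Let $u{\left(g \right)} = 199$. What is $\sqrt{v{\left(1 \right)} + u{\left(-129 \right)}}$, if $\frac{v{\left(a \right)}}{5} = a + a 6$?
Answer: $3 \sqrt{26} \approx 15.297$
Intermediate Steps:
$v{\left(a \right)} = 35 a$ ($v{\left(a \right)} = 5 \left(a + a 6\right) = 5 \left(a + 6 a\right) = 5 \cdot 7 a = 35 a$)
$\sqrt{v{\left(1 \right)} + u{\left(-129 \right)}} = \sqrt{35 \cdot 1 + 199} = \sqrt{35 + 199} = \sqrt{234} = 3 \sqrt{26}$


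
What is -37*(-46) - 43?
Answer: 1659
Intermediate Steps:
-37*(-46) - 43 = 1702 - 43 = 1659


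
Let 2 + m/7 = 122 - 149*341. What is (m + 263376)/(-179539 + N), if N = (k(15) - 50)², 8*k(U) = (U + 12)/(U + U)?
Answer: 585260800/1133121519 ≈ 0.51650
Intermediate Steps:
m = -354823 (m = -14 + 7*(122 - 149*341) = -14 + 7*(122 - 50809) = -14 + 7*(-50687) = -14 - 354809 = -354823)
k(U) = (12 + U)/(16*U) (k(U) = ((U + 12)/(U + U))/8 = ((12 + U)/((2*U)))/8 = ((12 + U)*(1/(2*U)))/8 = ((12 + U)/(2*U))/8 = (12 + U)/(16*U))
N = 15928081/6400 (N = ((1/16)*(12 + 15)/15 - 50)² = ((1/16)*(1/15)*27 - 50)² = (9/80 - 50)² = (-3991/80)² = 15928081/6400 ≈ 2488.8)
(m + 263376)/(-179539 + N) = (-354823 + 263376)/(-179539 + 15928081/6400) = -91447/(-1133121519/6400) = -91447*(-6400/1133121519) = 585260800/1133121519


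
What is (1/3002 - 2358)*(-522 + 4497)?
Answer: -28137892125/3002 ≈ -9.3731e+6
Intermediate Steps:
(1/3002 - 2358)*(-522 + 4497) = (1/3002 - 2358)*3975 = -7078715/3002*3975 = -28137892125/3002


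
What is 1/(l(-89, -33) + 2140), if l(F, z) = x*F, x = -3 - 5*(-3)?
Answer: 1/1072 ≈ 0.00093284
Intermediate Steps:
x = 12 (x = -3 + 15 = 12)
l(F, z) = 12*F
1/(l(-89, -33) + 2140) = 1/(12*(-89) + 2140) = 1/(-1068 + 2140) = 1/1072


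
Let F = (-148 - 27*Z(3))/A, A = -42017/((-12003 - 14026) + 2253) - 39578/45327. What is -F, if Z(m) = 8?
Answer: 392280889728/963498031 ≈ 407.14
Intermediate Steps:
A = 963498031/1077694752 (A = -42017/(-26029 + 2253) - 39578*1/45327 = -42017/(-23776) - 39578/45327 = -42017*(-1/23776) - 39578/45327 = 42017/23776 - 39578/45327 = 963498031/1077694752 ≈ 0.89404)
F = -392280889728/963498031 (F = (-148 - 27*8)/(963498031/1077694752) = (-148 - 216)*(1077694752/963498031) = -364*1077694752/963498031 = -392280889728/963498031 ≈ -407.14)
-F = -1*(-392280889728/963498031) = 392280889728/963498031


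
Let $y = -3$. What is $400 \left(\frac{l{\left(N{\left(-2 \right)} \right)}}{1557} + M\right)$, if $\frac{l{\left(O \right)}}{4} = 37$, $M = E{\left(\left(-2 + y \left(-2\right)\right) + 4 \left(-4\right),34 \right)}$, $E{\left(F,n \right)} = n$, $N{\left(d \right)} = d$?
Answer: $\frac{21234400}{1557} \approx 13638.0$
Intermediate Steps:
$M = 34$
$l{\left(O \right)} = 148$ ($l{\left(O \right)} = 4 \cdot 37 = 148$)
$400 \left(\frac{l{\left(N{\left(-2 \right)} \right)}}{1557} + M\right) = 400 \left(\frac{148}{1557} + 34\right) = 400 \cdot \frac{53086}{1557} = \frac{21234400}{1557}$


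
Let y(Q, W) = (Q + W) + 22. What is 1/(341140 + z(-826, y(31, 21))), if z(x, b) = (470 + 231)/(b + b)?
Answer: 148/50489421 ≈ 2.9313e-6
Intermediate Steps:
y(Q, W) = 22 + Q + W
z(x, b) = 701/(2*b) (z(x, b) = 701/((2*b)) = 701*(1/(2*b)) = 701/(2*b))
1/(341140 + z(-826, y(31, 21))) = 1/(341140 + 701/(2*(22 + 31 + 21))) = 1/(341140 + (701/2)/74) = 1/(341140 + (701/2)*(1/74)) = 1/(341140 + 701/148) = 1/(50489421/148) = 148/50489421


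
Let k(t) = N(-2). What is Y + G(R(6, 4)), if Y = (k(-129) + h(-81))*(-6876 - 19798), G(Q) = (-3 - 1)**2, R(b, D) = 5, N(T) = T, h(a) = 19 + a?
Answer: 1707152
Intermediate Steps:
k(t) = -2
G(Q) = 16 (G(Q) = (-4)**2 = 16)
Y = 1707136 (Y = (-2 + (19 - 81))*(-6876 - 19798) = (-2 - 62)*(-26674) = -64*(-26674) = 1707136)
Y + G(R(6, 4)) = 1707136 + 16 = 1707152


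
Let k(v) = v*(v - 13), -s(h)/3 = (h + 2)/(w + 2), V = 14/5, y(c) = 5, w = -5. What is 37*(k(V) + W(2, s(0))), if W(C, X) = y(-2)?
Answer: -21793/25 ≈ -871.72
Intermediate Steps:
V = 14/5 (V = 14*(⅕) = 14/5 ≈ 2.8000)
s(h) = 2 + h (s(h) = -3*(h + 2)/(-5 + 2) = -3*(2 + h)/(-3) = -3*(2 + h)*(-1)/3 = -3*(-⅔ - h/3) = 2 + h)
W(C, X) = 5
k(v) = v*(-13 + v)
37*(k(V) + W(2, s(0))) = 37*(14*(-13 + 14/5)/5 + 5) = 37*((14/5)*(-51/5) + 5) = 37*(-714/25 + 5) = 37*(-589/25) = -21793/25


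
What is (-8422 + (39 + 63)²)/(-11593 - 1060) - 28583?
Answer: -361662681/12653 ≈ -28583.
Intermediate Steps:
(-8422 + (39 + 63)²)/(-11593 - 1060) - 28583 = (-8422 + 102²)/(-12653) - 28583 = (-8422 + 10404)*(-1/12653) - 28583 = 1982*(-1/12653) - 28583 = -1982/12653 - 28583 = -361662681/12653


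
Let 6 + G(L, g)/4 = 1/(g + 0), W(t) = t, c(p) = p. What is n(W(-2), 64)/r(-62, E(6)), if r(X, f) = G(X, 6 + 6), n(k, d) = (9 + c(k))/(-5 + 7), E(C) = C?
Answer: -21/142 ≈ -0.14789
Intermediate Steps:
G(L, g) = -24 + 4/g (G(L, g) = -24 + 4/(g + 0) = -24 + 4/g)
n(k, d) = 9/2 + k/2 (n(k, d) = (9 + k)/(-5 + 7) = (9 + k)/2 = (9 + k)*(½) = 9/2 + k/2)
r(X, f) = -71/3 (r(X, f) = -24 + 4/(6 + 6) = -24 + 4/12 = -24 + 4*(1/12) = -24 + ⅓ = -71/3)
n(W(-2), 64)/r(-62, E(6)) = (9/2 + (½)*(-2))/(-71/3) = (9/2 - 1)*(-3/71) = (7/2)*(-3/71) = -21/142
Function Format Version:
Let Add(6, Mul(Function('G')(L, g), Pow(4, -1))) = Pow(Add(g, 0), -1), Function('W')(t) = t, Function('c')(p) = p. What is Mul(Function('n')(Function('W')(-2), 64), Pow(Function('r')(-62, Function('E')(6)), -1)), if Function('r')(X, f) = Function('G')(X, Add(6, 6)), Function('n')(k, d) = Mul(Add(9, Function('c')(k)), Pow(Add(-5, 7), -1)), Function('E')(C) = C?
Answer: Rational(-21, 142) ≈ -0.14789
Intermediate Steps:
Function('G')(L, g) = Add(-24, Mul(4, Pow(g, -1))) (Function('G')(L, g) = Add(-24, Mul(4, Pow(Add(g, 0), -1))) = Add(-24, Mul(4, Pow(g, -1))))
Function('n')(k, d) = Add(Rational(9, 2), Mul(Rational(1, 2), k)) (Function('n')(k, d) = Mul(Add(9, k), Pow(Add(-5, 7), -1)) = Mul(Add(9, k), Pow(2, -1)) = Mul(Add(9, k), Rational(1, 2)) = Add(Rational(9, 2), Mul(Rational(1, 2), k)))
Function('r')(X, f) = Rational(-71, 3) (Function('r')(X, f) = Add(-24, Mul(4, Pow(Add(6, 6), -1))) = Add(-24, Mul(4, Pow(12, -1))) = Add(-24, Mul(4, Rational(1, 12))) = Add(-24, Rational(1, 3)) = Rational(-71, 3))
Mul(Function('n')(Function('W')(-2), 64), Pow(Function('r')(-62, Function('E')(6)), -1)) = Mul(Add(Rational(9, 2), Mul(Rational(1, 2), -2)), Pow(Rational(-71, 3), -1)) = Mul(Add(Rational(9, 2), -1), Rational(-3, 71)) = Mul(Rational(7, 2), Rational(-3, 71)) = Rational(-21, 142)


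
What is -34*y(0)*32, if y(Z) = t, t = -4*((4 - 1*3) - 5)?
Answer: -17408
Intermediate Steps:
t = 16 (t = -4*((4 - 3) - 5) = -4*(1 - 5) = -4*(-4) = 16)
y(Z) = 16
-34*y(0)*32 = -34*16*32 = -544*32 = -17408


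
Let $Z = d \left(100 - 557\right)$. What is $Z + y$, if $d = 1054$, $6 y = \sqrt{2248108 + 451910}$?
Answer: $-481678 + \frac{\sqrt{300002}}{2} \approx -4.814 \cdot 10^{5}$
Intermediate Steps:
$y = \frac{\sqrt{300002}}{2}$ ($y = \frac{\sqrt{2248108 + 451910}}{6} = \frac{\sqrt{2700018}}{6} = \frac{3 \sqrt{300002}}{6} = \frac{\sqrt{300002}}{2} \approx 273.86$)
$Z = -481678$ ($Z = 1054 \left(100 - 557\right) = 1054 \left(-457\right) = -481678$)
$Z + y = -481678 + \frac{\sqrt{300002}}{2}$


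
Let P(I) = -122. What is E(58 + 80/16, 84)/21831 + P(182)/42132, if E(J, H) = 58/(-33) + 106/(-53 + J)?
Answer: -62997907/25294051530 ≈ -0.0024906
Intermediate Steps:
E(J, H) = -58/33 + 106/(-53 + J) (E(J, H) = 58*(-1/33) + 106/(-53 + J) = -58/33 + 106/(-53 + J))
E(58 + 80/16, 84)/21831 + P(182)/42132 = (2*(3286 - 29*(58 + 80/16))/(33*(-53 + (58 + 80/16))))/21831 - 122/42132 = (2*(3286 - 29*(58 + 80*(1/16)))/(33*(-53 + (58 + 80*(1/16)))))*(1/21831) - 122*1/42132 = (2*(3286 - 29*(58 + 5))/(33*(-53 + (58 + 5))))*(1/21831) - 61/21066 = (2*(3286 - 29*63)/(33*(-53 + 63)))*(1/21831) - 61/21066 = ((2/33)*(3286 - 1827)/10)*(1/21831) - 61/21066 = ((2/33)*(⅒)*1459)*(1/21831) - 61/21066 = (1459/165)*(1/21831) - 61/21066 = 1459/3602115 - 61/21066 = -62997907/25294051530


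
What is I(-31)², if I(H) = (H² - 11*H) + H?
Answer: 1615441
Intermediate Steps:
I(H) = H² - 10*H
I(-31)² = (-31*(-10 - 31))² = (-31*(-41))² = 1271² = 1615441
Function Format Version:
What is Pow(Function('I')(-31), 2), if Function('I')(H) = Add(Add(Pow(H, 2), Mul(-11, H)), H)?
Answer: 1615441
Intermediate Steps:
Function('I')(H) = Add(Pow(H, 2), Mul(-10, H))
Pow(Function('I')(-31), 2) = Pow(Mul(-31, Add(-10, -31)), 2) = Pow(Mul(-31, -41), 2) = Pow(1271, 2) = 1615441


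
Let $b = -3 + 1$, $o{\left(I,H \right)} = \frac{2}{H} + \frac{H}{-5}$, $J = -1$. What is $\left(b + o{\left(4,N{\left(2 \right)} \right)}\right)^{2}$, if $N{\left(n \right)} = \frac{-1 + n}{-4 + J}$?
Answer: $\frac{89401}{625} \approx 143.04$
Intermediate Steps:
$N{\left(n \right)} = \frac{1}{5} - \frac{n}{5}$ ($N{\left(n \right)} = \frac{-1 + n}{-4 - 1} = \frac{-1 + n}{-5} = \left(-1 + n\right) \left(- \frac{1}{5}\right) = \frac{1}{5} - \frac{n}{5}$)
$o{\left(I,H \right)} = \frac{2}{H} - \frac{H}{5}$ ($o{\left(I,H \right)} = \frac{2}{H} + H \left(- \frac{1}{5}\right) = \frac{2}{H} - \frac{H}{5}$)
$b = -2$
$\left(b + o{\left(4,N{\left(2 \right)} \right)}\right)^{2} = \left(-2 - \left(- \frac{2}{\frac{1}{5} - \frac{2}{5}} + \frac{\frac{1}{5} - \frac{2}{5}}{5}\right)\right)^{2} = \left(-2 + \left(\frac{2}{- \frac{1}{5}} - - \frac{1}{25}\right)\right)^{2} = \left(-2 + \left(2 \left(-5\right) + \frac{1}{25}\right)\right)^{2} = \left(-2 + \left(-10 + \frac{1}{25}\right)\right)^{2} = \left(-2 - \frac{249}{25}\right)^{2} = \left(- \frac{299}{25}\right)^{2} = \frac{89401}{625}$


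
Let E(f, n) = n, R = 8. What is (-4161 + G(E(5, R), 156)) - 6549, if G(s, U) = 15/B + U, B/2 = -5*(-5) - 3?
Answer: -464361/44 ≈ -10554.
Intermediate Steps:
B = 44 (B = 2*(-5*(-5) - 3) = 2*(25 - 3) = 2*22 = 44)
G(s, U) = 15/44 + U
(-4161 + G(E(5, R), 156)) - 6549 = (-4161 + (15/44 + 156)) - 6549 = (-4161 + 6879/44) - 6549 = -176205/44 - 6549 = -464361/44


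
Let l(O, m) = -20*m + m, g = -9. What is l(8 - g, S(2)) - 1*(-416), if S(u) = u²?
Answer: 340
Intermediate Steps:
l(O, m) = -19*m
l(8 - g, S(2)) - 1*(-416) = -19*2² - 1*(-416) = -19*4 + 416 = -76 + 416 = 340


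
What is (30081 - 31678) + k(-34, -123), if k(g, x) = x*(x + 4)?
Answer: 13040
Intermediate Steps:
k(g, x) = x*(4 + x)
(30081 - 31678) + k(-34, -123) = (30081 - 31678) - 123*(4 - 123) = -1597 - 123*(-119) = -1597 + 14637 = 13040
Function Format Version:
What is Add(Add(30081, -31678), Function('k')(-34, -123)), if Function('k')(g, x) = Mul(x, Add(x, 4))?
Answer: 13040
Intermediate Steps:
Function('k')(g, x) = Mul(x, Add(4, x))
Add(Add(30081, -31678), Function('k')(-34, -123)) = Add(Add(30081, -31678), Mul(-123, Add(4, -123))) = Add(-1597, Mul(-123, -119)) = Add(-1597, 14637) = 13040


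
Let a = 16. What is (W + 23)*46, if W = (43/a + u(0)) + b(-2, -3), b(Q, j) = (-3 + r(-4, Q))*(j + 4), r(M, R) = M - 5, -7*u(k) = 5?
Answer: 33419/56 ≈ 596.77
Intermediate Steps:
u(k) = -5/7 (u(k) = -1/7*5 = -5/7)
r(M, R) = -5 + M
b(Q, j) = -48 - 12*j (b(Q, j) = (-3 + (-5 - 4))*(j + 4) = (-3 - 9)*(4 + j) = -12*(4 + j) = -48 - 12*j)
W = -1123/112 (W = (43/16 - 5/7) + (-48 - 12*(-3)) = (43*(1/16) - 5/7) + (-48 + 36) = (43/16 - 5/7) - 12 = 221/112 - 12 = -1123/112 ≈ -10.027)
(W + 23)*46 = (-1123/112 + 23)*46 = (1453/112)*46 = 33419/56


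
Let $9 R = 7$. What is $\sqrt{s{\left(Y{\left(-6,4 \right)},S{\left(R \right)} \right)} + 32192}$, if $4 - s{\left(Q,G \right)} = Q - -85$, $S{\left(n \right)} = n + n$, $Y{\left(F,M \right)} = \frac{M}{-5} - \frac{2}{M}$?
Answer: $\frac{\sqrt{3211230}}{10} \approx 179.2$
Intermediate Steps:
$Y{\left(F,M \right)} = - \frac{2}{M} - \frac{M}{5}$ ($Y{\left(F,M \right)} = M \left(- \frac{1}{5}\right) - \frac{2}{M} = - \frac{M}{5} - \frac{2}{M} = - \frac{2}{M} - \frac{M}{5}$)
$R = \frac{7}{9}$ ($R = \frac{1}{9} \cdot 7 = \frac{7}{9} \approx 0.77778$)
$S{\left(n \right)} = 2 n$
$s{\left(Q,G \right)} = -81 - Q$ ($s{\left(Q,G \right)} = 4 - \left(Q - -85\right) = 4 - \left(Q + 85\right) = 4 - \left(85 + Q\right) = -81 - Q$)
$\sqrt{s{\left(Y{\left(-6,4 \right)},S{\left(R \right)} \right)} + 32192} = \sqrt{\left(-81 - \left(- \frac{2}{4} - \frac{4}{5}\right)\right) + 32192} = \sqrt{\left(-81 - \left(\left(-2\right) \frac{1}{4} - \frac{4}{5}\right)\right) + 32192} = \sqrt{\left(-81 - \left(- \frac{1}{2} - \frac{4}{5}\right)\right) + 32192} = \sqrt{\left(-81 - - \frac{13}{10}\right) + 32192} = \sqrt{\left(-81 + \frac{13}{10}\right) + 32192} = \sqrt{- \frac{797}{10} + 32192} = \sqrt{\frac{321123}{10}} = \frac{\sqrt{3211230}}{10}$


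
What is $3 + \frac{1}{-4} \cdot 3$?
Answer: $\frac{9}{4} \approx 2.25$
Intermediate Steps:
$3 + \frac{1}{-4} \cdot 3 = 3 - \frac{3}{4} = \frac{9}{4}$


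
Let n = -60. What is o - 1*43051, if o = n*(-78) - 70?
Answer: -38441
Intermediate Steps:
o = 4610 (o = -60*(-78) - 70 = 4680 - 70 = 4610)
o - 1*43051 = 4610 - 1*43051 = 4610 - 43051 = -38441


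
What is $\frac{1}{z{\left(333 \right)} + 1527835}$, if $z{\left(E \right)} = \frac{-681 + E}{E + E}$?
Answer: $\frac{111}{169589627} \approx 6.5452 \cdot 10^{-7}$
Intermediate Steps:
$z{\left(E \right)} = \frac{-681 + E}{2 E}$
$\frac{1}{z{\left(333 \right)} + 1527835} = \frac{1}{\frac{-681 + 333}{2 \cdot 333} + 1527835} = \frac{1}{\frac{1}{2} \cdot \frac{1}{333} \left(-348\right) + 1527835} = \frac{1}{- \frac{58}{111} + 1527835} = \frac{1}{\frac{169589627}{111}} = \frac{111}{169589627}$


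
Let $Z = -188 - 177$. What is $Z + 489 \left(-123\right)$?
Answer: $-60512$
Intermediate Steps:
$Z = -365$ ($Z = -188 - 177 = -365$)
$Z + 489 \left(-123\right) = -365 + 489 \left(-123\right) = -365 - 60147 = -60512$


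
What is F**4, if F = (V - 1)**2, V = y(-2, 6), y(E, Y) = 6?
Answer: 390625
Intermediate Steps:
V = 6
F = 25 (F = (6 - 1)**2 = 5**2 = 25)
F**4 = 25**4 = 390625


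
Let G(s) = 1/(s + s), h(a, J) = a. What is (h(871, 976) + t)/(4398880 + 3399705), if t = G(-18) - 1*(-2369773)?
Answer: 85343183/280749060 ≈ 0.30398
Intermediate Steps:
G(s) = 1/(2*s)
t = 85311827/36 (t = (½)/(-18) - 1*(-2369773) = (½)*(-1/18) + 2369773 = -1/36 + 2369773 = 85311827/36 ≈ 2.3698e+6)
(h(871, 976) + t)/(4398880 + 3399705) = (871 + 85311827/36)/(4398880 + 3399705) = (85343183/36)/7798585 = (85343183/36)*(1/7798585) = 85343183/280749060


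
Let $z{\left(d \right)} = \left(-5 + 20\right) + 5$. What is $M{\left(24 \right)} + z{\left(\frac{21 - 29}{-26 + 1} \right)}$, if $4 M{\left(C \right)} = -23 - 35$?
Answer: $\frac{11}{2} \approx 5.5$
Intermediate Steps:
$z{\left(d \right)} = 20$ ($z{\left(d \right)} = 15 + 5 = 20$)
$M{\left(C \right)} = - \frac{29}{2}$ ($M{\left(C \right)} = \frac{-23 - 35}{4} = \frac{1}{4} \left(-58\right) = - \frac{29}{2}$)
$M{\left(24 \right)} + z{\left(\frac{21 - 29}{-26 + 1} \right)} = - \frac{29}{2} + 20 = \frac{11}{2}$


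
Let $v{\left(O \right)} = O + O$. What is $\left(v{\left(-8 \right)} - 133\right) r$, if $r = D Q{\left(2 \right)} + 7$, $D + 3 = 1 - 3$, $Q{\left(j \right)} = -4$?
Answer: $-4023$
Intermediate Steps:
$D = -5$ ($D = -3 + \left(1 - 3\right) = -3 - 2 = -5$)
$v{\left(O \right)} = 2 O$
$r = 27$ ($r = \left(-5\right) \left(-4\right) + 7 = 20 + 7 = 27$)
$\left(v{\left(-8 \right)} - 133\right) r = \left(2 \left(-8\right) - 133\right) 27 = \left(-16 - 133\right) 27 = \left(-149\right) 27 = -4023$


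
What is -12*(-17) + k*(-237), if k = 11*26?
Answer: -67578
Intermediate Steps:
k = 286
-12*(-17) + k*(-237) = -12*(-17) + 286*(-237) = 204 - 67782 = -67578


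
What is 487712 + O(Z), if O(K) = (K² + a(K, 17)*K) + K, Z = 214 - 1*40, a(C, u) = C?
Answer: 548438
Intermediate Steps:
Z = 174 (Z = 214 - 40 = 174)
O(K) = K + 2*K² (O(K) = (K² + K*K) + K = (K² + K²) + K = 2*K² + K = K + 2*K²)
487712 + O(Z) = 487712 + 174*(1 + 2*174) = 487712 + 174*(1 + 348) = 487712 + 174*349 = 487712 + 60726 = 548438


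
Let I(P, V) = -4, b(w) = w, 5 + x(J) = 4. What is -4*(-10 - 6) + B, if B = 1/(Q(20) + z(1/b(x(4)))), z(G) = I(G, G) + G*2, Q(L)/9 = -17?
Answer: 10175/159 ≈ 63.994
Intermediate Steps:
x(J) = -1 (x(J) = -5 + 4 = -1)
Q(L) = -153 (Q(L) = 9*(-17) = -153)
z(G) = -4 + 2*G (z(G) = -4 + G*2 = -4 + 2*G)
B = -1/159 (B = 1/(-153 + (-4 + 2/(-1))) = 1/(-153 + (-4 + 2*(-1))) = 1/(-153 + (-4 - 2)) = 1/(-153 - 6) = 1/(-159) = -1/159 ≈ -0.0062893)
-4*(-10 - 6) + B = -4*(-10 - 6) - 1/159 = -4*(-16) - 1/159 = 64 - 1/159 = 10175/159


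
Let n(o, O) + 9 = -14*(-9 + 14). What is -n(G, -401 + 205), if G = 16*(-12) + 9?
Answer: 79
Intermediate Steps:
G = -183 (G = -192 + 9 = -183)
n(o, O) = -79 (n(o, O) = -9 - 14*(-9 + 14) = -9 - 14*5 = -9 - 70 = -79)
-n(G, -401 + 205) = -1*(-79) = 79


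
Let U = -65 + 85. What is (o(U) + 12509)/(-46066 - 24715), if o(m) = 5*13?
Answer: -12574/70781 ≈ -0.17765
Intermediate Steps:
U = 20
o(m) = 65
(o(U) + 12509)/(-46066 - 24715) = (65 + 12509)/(-46066 - 24715) = 12574/(-70781) = 12574*(-1/70781) = -12574/70781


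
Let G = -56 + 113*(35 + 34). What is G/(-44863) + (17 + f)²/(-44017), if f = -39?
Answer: -362449289/1974734671 ≈ -0.18354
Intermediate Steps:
G = 7741 (G = -56 + 113*69 = -56 + 7797 = 7741)
G/(-44863) + (17 + f)²/(-44017) = 7741/(-44863) + (17 - 39)²/(-44017) = 7741*(-1/44863) + (-22)²*(-1/44017) = -7741/44863 + 484*(-1/44017) = -7741/44863 - 484/44017 = -362449289/1974734671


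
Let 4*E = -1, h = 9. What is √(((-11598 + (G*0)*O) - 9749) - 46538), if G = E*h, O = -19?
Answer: I*√67885 ≈ 260.55*I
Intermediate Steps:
E = -¼ (E = (¼)*(-1) = -¼ ≈ -0.25000)
G = -9/4 (G = -¼*9 = -9/4 ≈ -2.2500)
√(((-11598 + (G*0)*O) - 9749) - 46538) = √(((-11598 - 9/4*0*(-19)) - 9749) - 46538) = √(((-11598 + 0*(-19)) - 9749) - 46538) = √(((-11598 + 0) - 9749) - 46538) = √((-11598 - 9749) - 46538) = √(-21347 - 46538) = √(-67885) = I*√67885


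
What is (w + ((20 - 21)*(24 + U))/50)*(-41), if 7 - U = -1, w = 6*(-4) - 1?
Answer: 26281/25 ≈ 1051.2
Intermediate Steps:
w = -25 (w = -24 - 1 = -25)
U = 8 (U = 7 - 1*(-1) = 7 + 1 = 8)
(w + ((20 - 21)*(24 + U))/50)*(-41) = (-25 + ((20 - 21)*(24 + 8))/50)*(-41) = (-25 - 1*32*(1/50))*(-41) = (-25 - 32*1/50)*(-41) = (-25 - 16/25)*(-41) = -641/25*(-41) = 26281/25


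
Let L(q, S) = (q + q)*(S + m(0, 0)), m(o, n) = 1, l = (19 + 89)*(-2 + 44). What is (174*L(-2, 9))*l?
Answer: -31570560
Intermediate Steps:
l = 4536 (l = 108*42 = 4536)
L(q, S) = 2*q*(1 + S) (L(q, S) = (q + q)*(S + 1) = (2*q)*(1 + S) = 2*q*(1 + S))
(174*L(-2, 9))*l = (174*(2*(-2)*(1 + 9)))*4536 = (174*(2*(-2)*10))*4536 = (174*(-40))*4536 = -6960*4536 = -31570560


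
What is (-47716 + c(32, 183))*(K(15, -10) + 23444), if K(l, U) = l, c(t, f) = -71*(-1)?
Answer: -1117704055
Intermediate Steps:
c(t, f) = 71
(-47716 + c(32, 183))*(K(15, -10) + 23444) = (-47716 + 71)*(15 + 23444) = -47645*23459 = -1117704055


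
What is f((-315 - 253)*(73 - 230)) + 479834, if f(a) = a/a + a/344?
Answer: 20644052/43 ≈ 4.8009e+5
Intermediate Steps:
f(a) = 1 + a/344 (f(a) = 1 + a*(1/344) = 1 + a/344)
f((-315 - 253)*(73 - 230)) + 479834 = (1 + ((-315 - 253)*(73 - 230))/344) + 479834 = (1 + (-568*(-157))/344) + 479834 = (1 + (1/344)*89176) + 479834 = (1 + 11147/43) + 479834 = 11190/43 + 479834 = 20644052/43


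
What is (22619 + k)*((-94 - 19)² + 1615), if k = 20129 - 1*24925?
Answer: 256366032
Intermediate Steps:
k = -4796 (k = 20129 - 24925 = -4796)
(22619 + k)*((-94 - 19)² + 1615) = (22619 - 4796)*((-94 - 19)² + 1615) = 17823*((-113)² + 1615) = 17823*(12769 + 1615) = 17823*14384 = 256366032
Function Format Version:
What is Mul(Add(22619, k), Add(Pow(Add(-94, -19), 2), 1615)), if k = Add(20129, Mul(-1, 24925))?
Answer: 256366032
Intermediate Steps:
k = -4796 (k = Add(20129, -24925) = -4796)
Mul(Add(22619, k), Add(Pow(Add(-94, -19), 2), 1615)) = Mul(Add(22619, -4796), Add(Pow(Add(-94, -19), 2), 1615)) = Mul(17823, Add(Pow(-113, 2), 1615)) = Mul(17823, Add(12769, 1615)) = Mul(17823, 14384) = 256366032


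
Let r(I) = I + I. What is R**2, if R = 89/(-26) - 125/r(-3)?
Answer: 461041/1521 ≈ 303.12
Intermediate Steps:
r(I) = 2*I
R = 679/39 (R = 89/(-26) - 125/(2*(-3)) = 89*(-1/26) - 125/(-6) = -89/26 - 125*(-1/6) = -89/26 + 125/6 = 679/39 ≈ 17.410)
R**2 = (679/39)**2 = 461041/1521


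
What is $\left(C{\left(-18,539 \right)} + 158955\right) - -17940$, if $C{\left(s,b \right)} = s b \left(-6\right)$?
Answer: $235107$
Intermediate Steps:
$C{\left(s,b \right)} = - 6 b s$ ($C{\left(s,b \right)} = b s \left(-6\right) = - 6 b s$)
$\left(C{\left(-18,539 \right)} + 158955\right) - -17940 = \left(\left(-6\right) 539 \left(-18\right) + 158955\right) - -17940 = \left(58212 + 158955\right) + \left(18135 - 195\right) = 217167 + 17940 = 235107$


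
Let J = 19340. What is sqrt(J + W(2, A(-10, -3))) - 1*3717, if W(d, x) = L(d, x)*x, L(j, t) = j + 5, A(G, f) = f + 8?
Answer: -3717 + 25*sqrt(31) ≈ -3577.8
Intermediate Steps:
A(G, f) = 8 + f
L(j, t) = 5 + j
W(d, x) = x*(5 + d) (W(d, x) = (5 + d)*x = x*(5 + d))
sqrt(J + W(2, A(-10, -3))) - 1*3717 = sqrt(19340 + (8 - 3)*(5 + 2)) - 1*3717 = sqrt(19340 + 5*7) - 3717 = sqrt(19340 + 35) - 3717 = sqrt(19375) - 3717 = 25*sqrt(31) - 3717 = -3717 + 25*sqrt(31)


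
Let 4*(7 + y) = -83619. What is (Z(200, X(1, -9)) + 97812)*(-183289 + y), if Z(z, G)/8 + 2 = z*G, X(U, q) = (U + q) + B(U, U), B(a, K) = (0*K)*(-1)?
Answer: -17356246947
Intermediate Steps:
B(a, K) = 0 (B(a, K) = 0*(-1) = 0)
y = -83647/4 (y = -7 + (¼)*(-83619) = -7 - 83619/4 = -83647/4 ≈ -20912.)
X(U, q) = U + q (X(U, q) = (U + q) + 0 = U + q)
Z(z, G) = -16 + 8*G*z (Z(z, G) = -16 + 8*(z*G) = -16 + 8*(G*z) = -16 + 8*G*z)
(Z(200, X(1, -9)) + 97812)*(-183289 + y) = ((-16 + 8*(1 - 9)*200) + 97812)*(-183289 - 83647/4) = ((-16 + 8*(-8)*200) + 97812)*(-816803/4) = ((-16 - 12800) + 97812)*(-816803/4) = (-12816 + 97812)*(-816803/4) = 84996*(-816803/4) = -17356246947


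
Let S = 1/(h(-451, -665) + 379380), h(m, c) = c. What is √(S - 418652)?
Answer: I*√60045184545069985/378715 ≈ 647.03*I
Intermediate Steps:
S = 1/378715 (S = 1/(-665 + 379380) = 1/378715 ≈ 2.6405e-6)
√(S - 418652) = √(1/378715 - 418652) = √(-158549792179/378715) = I*√60045184545069985/378715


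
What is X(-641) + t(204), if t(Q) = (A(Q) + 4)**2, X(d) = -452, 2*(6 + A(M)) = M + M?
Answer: 40352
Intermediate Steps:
A(M) = -6 + M (A(M) = -6 + (M + M)/2 = -6 + (2*M)/2 = -6 + M)
t(Q) = (-2 + Q)**2 (t(Q) = ((-6 + Q) + 4)**2 = (-2 + Q)**2)
X(-641) + t(204) = -452 + (-2 + 204)**2 = -452 + 202**2 = -452 + 40804 = 40352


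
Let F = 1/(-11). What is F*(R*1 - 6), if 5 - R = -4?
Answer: -3/11 ≈ -0.27273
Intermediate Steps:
R = 9 (R = 5 - 1*(-4) = 5 + 4 = 9)
F = -1/11 ≈ -0.090909
F*(R*1 - 6) = -(9*1 - 6)/11 = -(9 - 6)/11 = -1/11*3 = -3/11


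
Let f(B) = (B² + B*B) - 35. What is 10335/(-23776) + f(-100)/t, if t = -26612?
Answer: -187430715/158181728 ≈ -1.1849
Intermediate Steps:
f(B) = -35 + 2*B² (f(B) = (B² + B²) - 35 = 2*B² - 35 = -35 + 2*B²)
10335/(-23776) + f(-100)/t = 10335/(-23776) + (-35 + 2*(-100)²)/(-26612) = 10335*(-1/23776) + (-35 + 2*10000)*(-1/26612) = -10335/23776 + (-35 + 20000)*(-1/26612) = -10335/23776 + 19965*(-1/26612) = -10335/23776 - 19965/26612 = -187430715/158181728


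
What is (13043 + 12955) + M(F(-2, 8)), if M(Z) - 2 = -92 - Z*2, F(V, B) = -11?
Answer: 25930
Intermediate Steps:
M(Z) = -90 - 2*Z (M(Z) = 2 + (-92 - Z*2) = 2 + (-92 - 2*Z) = -90 - 2*Z)
(13043 + 12955) + M(F(-2, 8)) = (13043 + 12955) + (-90 - 2*(-11)) = 25998 + (-90 + 22) = 25998 - 68 = 25930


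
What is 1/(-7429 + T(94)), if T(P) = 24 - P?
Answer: -1/7499 ≈ -0.00013335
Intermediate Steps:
1/(-7429 + T(94)) = 1/(-7429 + (24 - 1*94)) = 1/(-7429 + (24 - 94)) = 1/(-7429 - 70) = 1/(-7499) = -1/7499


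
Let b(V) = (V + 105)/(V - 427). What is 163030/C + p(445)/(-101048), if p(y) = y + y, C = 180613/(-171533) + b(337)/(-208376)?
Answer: -13248697180409562648515/85565210367769508 ≈ -1.5484e+5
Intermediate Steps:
b(V) = (105 + V)/(-427 + V)
C = -1693555743167/1608451218360 (C = 180613/(-171533) + ((105 + 337)/(-427 + 337))/(-208376) = 180613*(-1/171533) + (442/(-90))*(-1/208376) = -180613/171533 - 1/90*442*(-1/208376) = -180613/171533 - 221/45*(-1/208376) = -180613/171533 + 221/9376920 = -1693555743167/1608451218360 ≈ -1.0529)
p(y) = 2*y
163030/C + p(445)/(-101048) = 163030/(-1693555743167/1608451218360) + (2*445)/(-101048) = 163030*(-1608451218360/1693555743167) + 890*(-1/101048) = -262225802129230800/1693555743167 - 445/50524 = -13248697180409562648515/85565210367769508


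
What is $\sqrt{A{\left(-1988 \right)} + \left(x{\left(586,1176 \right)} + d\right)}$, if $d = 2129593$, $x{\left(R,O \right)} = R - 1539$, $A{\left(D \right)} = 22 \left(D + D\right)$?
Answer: $4 \sqrt{127573} \approx 1428.7$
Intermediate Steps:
$A{\left(D \right)} = 44 D$ ($A{\left(D \right)} = 22 \cdot 2 D = 44 D$)
$x{\left(R,O \right)} = -1539 + R$
$\sqrt{A{\left(-1988 \right)} + \left(x{\left(586,1176 \right)} + d\right)} = \sqrt{44 \left(-1988\right) + \left(\left(-1539 + 586\right) + 2129593\right)} = \sqrt{-87472 + \left(-953 + 2129593\right)} = \sqrt{-87472 + 2128640} = \sqrt{2041168} = 4 \sqrt{127573}$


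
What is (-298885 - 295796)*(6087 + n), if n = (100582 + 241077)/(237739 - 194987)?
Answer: -154957861571523/42752 ≈ -3.6246e+9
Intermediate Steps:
n = 341659/42752 ≈ 7.9917
(-298885 - 295796)*(6087 + n) = (-298885 - 295796)*(6087 + 341659/42752) = -594681*260573083/42752 = -154957861571523/42752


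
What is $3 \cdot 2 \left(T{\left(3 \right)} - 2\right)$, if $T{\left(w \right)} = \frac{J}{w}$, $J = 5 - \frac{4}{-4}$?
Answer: $0$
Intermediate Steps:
$J = 6$ ($J = 5 - 4 \left(- \frac{1}{4}\right) = 5 - -1 = 5 + 1 = 6$)
$T{\left(w \right)} = \frac{6}{w}$
$3 \cdot 2 \left(T{\left(3 \right)} - 2\right) = 3 \cdot 2 \left(\frac{6}{3} - 2\right) = 6 \left(6 \cdot \frac{1}{3} - 2\right) = 6 \left(2 - 2\right) = 6 \cdot 0 = 0$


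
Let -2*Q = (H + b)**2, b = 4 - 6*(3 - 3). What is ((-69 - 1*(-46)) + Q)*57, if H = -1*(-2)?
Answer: -2337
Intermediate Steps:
H = 2
b = 4 (b = 4 - 6*0 = 4 - 1*0 = 4 + 0 = 4)
Q = -18 (Q = -(2 + 4)**2/2 = -1/2*6**2 = -1/2*36 = -18)
((-69 - 1*(-46)) + Q)*57 = ((-69 - 1*(-46)) - 18)*57 = ((-69 + 46) - 18)*57 = (-23 - 18)*57 = -41*57 = -2337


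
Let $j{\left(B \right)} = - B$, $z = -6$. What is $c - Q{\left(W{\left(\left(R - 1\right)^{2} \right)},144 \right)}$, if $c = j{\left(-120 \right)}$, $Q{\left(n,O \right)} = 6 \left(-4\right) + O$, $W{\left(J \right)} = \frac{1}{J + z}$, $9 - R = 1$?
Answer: $0$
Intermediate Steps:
$R = 8$ ($R = 9 - 1 = 8$)
$W{\left(J \right)} = \frac{1}{-6 + J}$ ($W{\left(J \right)} = \frac{1}{J - 6} = \frac{1}{-6 + J}$)
$Q{\left(n,O \right)} = -24 + O$
$c = 120$ ($c = \left(-1\right) \left(-120\right) = 120$)
$c - Q{\left(W{\left(\left(R - 1\right)^{2} \right)},144 \right)} = 120 - \left(-24 + 144\right) = 120 - 120 = 0$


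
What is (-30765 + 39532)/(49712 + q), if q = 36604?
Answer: 8767/86316 ≈ 0.10157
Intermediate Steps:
(-30765 + 39532)/(49712 + q) = (-30765 + 39532)/(49712 + 36604) = 8767/86316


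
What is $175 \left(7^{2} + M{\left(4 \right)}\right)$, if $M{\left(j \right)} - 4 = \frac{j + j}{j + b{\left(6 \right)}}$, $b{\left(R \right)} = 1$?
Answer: $9555$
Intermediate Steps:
$M{\left(j \right)} = 4 + \frac{2 j}{1 + j}$ ($M{\left(j \right)} = 4 + \frac{j + j}{j + 1} = 4 + \frac{2 j}{1 + j}$)
$175 \left(7^{2} + M{\left(4 \right)}\right) = 175 \left(7^{2} + \frac{2 \left(2 + 3 \cdot 4\right)}{1 + 4}\right) = 175 \left(49 + \frac{2 \left(2 + 12\right)}{5}\right) = 175 \left(49 + 2 \cdot \frac{1}{5} \cdot 14\right) = 175 \left(49 + \frac{28}{5}\right) = 175 \cdot \frac{273}{5} = 9555$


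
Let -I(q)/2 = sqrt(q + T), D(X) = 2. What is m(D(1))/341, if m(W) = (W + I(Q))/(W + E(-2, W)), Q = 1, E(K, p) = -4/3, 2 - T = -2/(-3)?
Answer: 3/341 - sqrt(21)/341 ≈ -0.0046410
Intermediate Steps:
T = 4/3 (T = 2 - (-2)/(-3) = 2 - (-2)*(-1)/3 = 2 - 1*2/3 = 2 - 2/3 = 4/3 ≈ 1.3333)
E(K, p) = -4/3 (E(K, p) = -4*1/3 = -4/3)
I(q) = -2*sqrt(4/3 + q) (I(q) = -2*sqrt(q + 4/3) = -2*sqrt(4/3 + q))
m(W) = (W - 2*sqrt(21)/3)/(-4/3 + W) (m(W) = (W - 2*sqrt(12 + 9*1)/3)/(W - 4/3) = (W - 2*sqrt(12 + 9)/3)/(-4/3 + W) = (W - 2*sqrt(21)/3)/(-4/3 + W))
m(D(1))/341 = ((-2*sqrt(21) + 3*2)/(-4 + 3*2))/341 = ((-2*sqrt(21) + 6)/(-4 + 6))*(1/341) = ((6 - 2*sqrt(21))/2)*(1/341) = (3 - sqrt(21))*(1/341) = 3/341 - sqrt(21)/341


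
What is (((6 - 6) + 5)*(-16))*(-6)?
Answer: 480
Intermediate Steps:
(((6 - 6) + 5)*(-16))*(-6) = ((0 + 5)*(-16))*(-6) = (5*(-16))*(-6) = -80*(-6) = 480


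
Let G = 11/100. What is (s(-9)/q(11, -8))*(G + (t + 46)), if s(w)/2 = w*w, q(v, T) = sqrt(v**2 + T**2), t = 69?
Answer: 932391*sqrt(185)/9250 ≈ 1371.0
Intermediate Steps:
q(v, T) = sqrt(T**2 + v**2)
s(w) = 2*w**2 (s(w) = 2*(w*w) = 2*w**2)
G = 11/100 (G = 11*(1/100) = 11/100 ≈ 0.11000)
(s(-9)/q(11, -8))*(G + (t + 46)) = ((2*(-9)**2)/(sqrt((-8)**2 + 11**2)))*(11/100 + (69 + 46)) = ((2*81)/(sqrt(64 + 121)))*(11/100 + 115) = (162/(sqrt(185)))*(11511/100) = (162*(sqrt(185)/185))*(11511/100) = (162*sqrt(185)/185)*(11511/100) = 932391*sqrt(185)/9250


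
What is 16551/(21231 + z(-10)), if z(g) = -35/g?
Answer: 33102/42469 ≈ 0.77944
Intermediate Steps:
16551/(21231 + z(-10)) = 16551/(21231 - 35/(-10)) = 16551/(21231 - 35*(-⅒)) = 16551/(21231 + 7/2) = 16551/(42469/2) = 16551*(2/42469) = 33102/42469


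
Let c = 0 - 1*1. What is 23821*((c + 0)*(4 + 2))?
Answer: -142926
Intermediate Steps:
c = -1 (c = 0 - 1 = -1)
23821*((c + 0)*(4 + 2)) = 23821*((-1 + 0)*(4 + 2)) = 23821*(-1*6) = 23821*(-6) = -142926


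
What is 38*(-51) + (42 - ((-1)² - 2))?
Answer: -1895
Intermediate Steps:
38*(-51) + (42 - ((-1)² - 2)) = -1938 + (42 - (1 - 2)) = -1938 + (42 - (-1)) = -1938 + (42 - 1*(-1)) = -1938 + (42 + 1) = -1938 + 43 = -1895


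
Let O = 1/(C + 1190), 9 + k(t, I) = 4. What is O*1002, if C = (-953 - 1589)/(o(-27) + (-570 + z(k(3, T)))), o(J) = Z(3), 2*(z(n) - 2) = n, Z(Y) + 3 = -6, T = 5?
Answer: 580659/692147 ≈ 0.83892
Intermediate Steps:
k(t, I) = -5 (k(t, I) = -9 + 4 = -5)
Z(Y) = -9 (Z(Y) = -3 - 6 = -9)
z(n) = 2 + n/2
o(J) = -9
C = 5084/1159 (C = (-953 - 1589)/(-9 + (-570 + (2 + (1/2)*(-5)))) = -2542/(-9 + (-570 + (2 - 5/2))) = -2542/(-9 + (-570 - 1/2)) = -2542/(-9 - 1141/2) = -2542/(-1159/2) = -2542*(-2/1159) = 5084/1159 ≈ 4.3865)
O = 1159/1384294 (O = 1/(5084/1159 + 1190) = 1/(1384294/1159) = 1159/1384294 ≈ 0.00083725)
O*1002 = (1159/1384294)*1002 = 580659/692147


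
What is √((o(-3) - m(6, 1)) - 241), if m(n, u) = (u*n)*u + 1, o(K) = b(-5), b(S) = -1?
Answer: I*√249 ≈ 15.78*I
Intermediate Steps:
o(K) = -1
m(n, u) = 1 + n*u² (m(n, u) = (n*u)*u + 1 = n*u² + 1 = 1 + n*u²)
√((o(-3) - m(6, 1)) - 241) = √((-1 - (1 + 6*1²)) - 241) = √((-1 - (1 + 6*1)) - 241) = √((-1 - (1 + 6)) - 241) = √((-1 - 1*7) - 241) = √((-1 - 7) - 241) = √(-8 - 241) = √(-249) = I*√249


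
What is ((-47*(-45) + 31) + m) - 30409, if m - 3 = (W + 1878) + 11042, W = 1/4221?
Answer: -64750139/4221 ≈ -15340.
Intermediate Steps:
W = 1/4221 ≈ 0.00023691
m = 54547984/4221 (m = 3 + ((1/4221 + 1878) + 11042) = 3 + (7927039/4221 + 11042) = 3 + 54535321/4221 = 54547984/4221 ≈ 12923.)
((-47*(-45) + 31) + m) - 30409 = ((-47*(-45) + 31) + 54547984/4221) - 30409 = ((2115 + 31) + 54547984/4221) - 30409 = (2146 + 54547984/4221) - 30409 = 63606250/4221 - 30409 = -64750139/4221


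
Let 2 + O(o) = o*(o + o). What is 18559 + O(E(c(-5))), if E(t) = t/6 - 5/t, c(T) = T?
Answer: 334027/18 ≈ 18557.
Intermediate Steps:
E(t) = -5/t + t/6 (E(t) = t*(1/6) - 5/t = t/6 - 5/t = -5/t + t/6)
O(o) = -2 + 2*o**2 (O(o) = -2 + o*(o + o) = -2 + o*(2*o) = -2 + 2*o**2)
18559 + O(E(c(-5))) = 18559 + (-2 + 2*(-5/(-5) + (1/6)*(-5))**2) = 18559 + (-2 + 2*(-5*(-1/5) - 5/6)**2) = 18559 + (-2 + 2*(1 - 5/6)**2) = 18559 + (-2 + 2*(1/6)**2) = 18559 + (-2 + 2*(1/36)) = 18559 + (-2 + 1/18) = 18559 - 35/18 = 334027/18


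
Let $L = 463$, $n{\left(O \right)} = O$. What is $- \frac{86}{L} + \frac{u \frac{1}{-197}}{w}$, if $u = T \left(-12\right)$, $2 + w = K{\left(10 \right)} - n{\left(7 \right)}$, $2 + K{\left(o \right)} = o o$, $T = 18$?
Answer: $- \frac{1407830}{8117779} \approx -0.17343$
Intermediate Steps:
$K{\left(o \right)} = -2 + o^{2}$ ($K{\left(o \right)} = -2 + o o = -2 + o^{2}$)
$w = 89$ ($w = -2 - \left(9 - 100\right) = -2 + \left(\left(-2 + 100\right) - 7\right) = -2 + \left(98 - 7\right) = -2 + 91 = 89$)
$u = -216$ ($u = 18 \left(-12\right) = -216$)
$- \frac{86}{L} + \frac{u \frac{1}{-197}}{w} = - \frac{86}{463} + \frac{\left(-216\right) \frac{1}{-197}}{89} = \left(-86\right) \frac{1}{463} + \left(-216\right) \left(- \frac{1}{197}\right) \frac{1}{89} = - \frac{86}{463} + \frac{216}{197} \cdot \frac{1}{89} = - \frac{86}{463} + \frac{216}{17533} = - \frac{1407830}{8117779}$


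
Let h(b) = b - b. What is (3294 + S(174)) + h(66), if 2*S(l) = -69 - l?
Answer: 6345/2 ≈ 3172.5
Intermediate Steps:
S(l) = -69/2 - l/2 (S(l) = (-69 - l)/2 = -69/2 - l/2)
h(b) = 0
(3294 + S(174)) + h(66) = (3294 + (-69/2 - ½*174)) + 0 = (3294 + (-69/2 - 87)) + 0 = (3294 - 243/2) + 0 = 6345/2 + 0 = 6345/2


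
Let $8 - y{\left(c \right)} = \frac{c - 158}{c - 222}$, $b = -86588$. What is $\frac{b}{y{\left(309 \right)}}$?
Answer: $- \frac{7533156}{545} \approx -13822.0$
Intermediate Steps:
$y{\left(c \right)} = 8 - \frac{-158 + c}{-222 + c}$ ($y{\left(c \right)} = 8 - \frac{c - 158}{c - 222} = 8 - \frac{-158 + c}{-222 + c}$)
$\frac{b}{y{\left(309 \right)}} = - \frac{86588}{\frac{1}{-222 + 309} \left(-1618 + 7 \cdot 309\right)} = - \frac{86588}{\frac{1}{87} \left(-1618 + 2163\right)} = - \frac{86588}{\frac{1}{87} \cdot 545} = - \frac{86588}{\frac{545}{87}} = \left(-86588\right) \frac{87}{545} = - \frac{7533156}{545}$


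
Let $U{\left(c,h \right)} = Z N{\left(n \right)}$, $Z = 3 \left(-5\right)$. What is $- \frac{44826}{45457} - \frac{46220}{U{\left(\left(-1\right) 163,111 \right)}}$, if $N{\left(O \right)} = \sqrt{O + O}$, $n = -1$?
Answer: $- \frac{44826}{45457} - \frac{4622 i \sqrt{2}}{3} \approx -0.98612 - 2178.8 i$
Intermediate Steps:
$Z = -15$
$N{\left(O \right)} = \sqrt{2} \sqrt{O}$ ($N{\left(O \right)} = \sqrt{2 O} = \sqrt{2} \sqrt{O}$)
$U{\left(c,h \right)} = - 15 i \sqrt{2}$ ($U{\left(c,h \right)} = - 15 \sqrt{2} \sqrt{-1} = - 15 \sqrt{2} i = - 15 i \sqrt{2}$)
$- \frac{44826}{45457} - \frac{46220}{U{\left(\left(-1\right) 163,111 \right)}} = - \frac{44826}{45457} - \frac{46220}{\left(-15\right) i \sqrt{2}} = \left(-44826\right) \frac{1}{45457} - 46220 \frac{i \sqrt{2}}{30} = - \frac{44826}{45457} - \frac{4622 i \sqrt{2}}{3}$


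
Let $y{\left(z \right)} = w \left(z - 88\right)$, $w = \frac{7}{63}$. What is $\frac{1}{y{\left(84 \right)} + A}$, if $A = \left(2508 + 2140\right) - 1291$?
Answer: $\frac{9}{30209} \approx 0.00029792$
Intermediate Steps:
$w = \frac{1}{9}$ ($w = 7 \cdot \frac{1}{63} = \frac{1}{9} \approx 0.11111$)
$y{\left(z \right)} = - \frac{88}{9} + \frac{z}{9}$ ($y{\left(z \right)} = \frac{z - 88}{9} = \frac{-88 + z}{9} = - \frac{88}{9} + \frac{z}{9}$)
$A = 3357$ ($A = 4648 - 1291 = 3357$)
$\frac{1}{y{\left(84 \right)} + A} = \frac{1}{\left(- \frac{88}{9} + \frac{1}{9} \cdot 84\right) + 3357} = \frac{1}{\left(- \frac{88}{9} + \frac{28}{3}\right) + 3357} = \frac{1}{- \frac{4}{9} + 3357} = \frac{1}{\frac{30209}{9}} = \frac{9}{30209}$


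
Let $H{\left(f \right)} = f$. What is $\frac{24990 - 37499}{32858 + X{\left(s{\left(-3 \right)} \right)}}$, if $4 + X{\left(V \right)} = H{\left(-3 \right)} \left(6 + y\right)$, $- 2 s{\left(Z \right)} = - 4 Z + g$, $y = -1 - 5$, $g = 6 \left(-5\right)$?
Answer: $- \frac{12509}{32854} \approx -0.38074$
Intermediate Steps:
$g = -30$
$y = -6$ ($y = -1 - 5 = -6$)
$s{\left(Z \right)} = 15 + 2 Z$ ($s{\left(Z \right)} = - \frac{- 4 Z - 30}{2} = - \frac{-30 - 4 Z}{2} = 15 + 2 Z$)
$X{\left(V \right)} = -4$ ($X{\left(V \right)} = -4 - 3 \left(6 - 6\right) = -4 - 0 = -4 + 0 = -4$)
$\frac{24990 - 37499}{32858 + X{\left(s{\left(-3 \right)} \right)}} = \frac{24990 - 37499}{32858 - 4} = - \frac{12509}{32854}$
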